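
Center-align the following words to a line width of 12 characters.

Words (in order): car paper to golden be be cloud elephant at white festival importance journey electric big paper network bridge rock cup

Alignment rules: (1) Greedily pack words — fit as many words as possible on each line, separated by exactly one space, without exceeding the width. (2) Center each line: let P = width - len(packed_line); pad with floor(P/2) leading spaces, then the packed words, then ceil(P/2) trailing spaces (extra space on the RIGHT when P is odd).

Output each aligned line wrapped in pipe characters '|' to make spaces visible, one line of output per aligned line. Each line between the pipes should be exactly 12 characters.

Line 1: ['car', 'paper', 'to'] (min_width=12, slack=0)
Line 2: ['golden', 'be', 'be'] (min_width=12, slack=0)
Line 3: ['cloud'] (min_width=5, slack=7)
Line 4: ['elephant', 'at'] (min_width=11, slack=1)
Line 5: ['white'] (min_width=5, slack=7)
Line 6: ['festival'] (min_width=8, slack=4)
Line 7: ['importance'] (min_width=10, slack=2)
Line 8: ['journey'] (min_width=7, slack=5)
Line 9: ['electric', 'big'] (min_width=12, slack=0)
Line 10: ['paper'] (min_width=5, slack=7)
Line 11: ['network'] (min_width=7, slack=5)
Line 12: ['bridge', 'rock'] (min_width=11, slack=1)
Line 13: ['cup'] (min_width=3, slack=9)

Answer: |car paper to|
|golden be be|
|   cloud    |
|elephant at |
|   white    |
|  festival  |
| importance |
|  journey   |
|electric big|
|   paper    |
|  network   |
|bridge rock |
|    cup     |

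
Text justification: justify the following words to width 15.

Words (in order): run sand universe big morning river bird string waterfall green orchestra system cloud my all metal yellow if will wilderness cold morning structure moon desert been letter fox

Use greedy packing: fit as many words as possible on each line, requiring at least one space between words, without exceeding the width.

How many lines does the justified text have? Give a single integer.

Line 1: ['run', 'sand'] (min_width=8, slack=7)
Line 2: ['universe', 'big'] (min_width=12, slack=3)
Line 3: ['morning', 'river'] (min_width=13, slack=2)
Line 4: ['bird', 'string'] (min_width=11, slack=4)
Line 5: ['waterfall', 'green'] (min_width=15, slack=0)
Line 6: ['orchestra'] (min_width=9, slack=6)
Line 7: ['system', 'cloud', 'my'] (min_width=15, slack=0)
Line 8: ['all', 'metal'] (min_width=9, slack=6)
Line 9: ['yellow', 'if', 'will'] (min_width=14, slack=1)
Line 10: ['wilderness', 'cold'] (min_width=15, slack=0)
Line 11: ['morning'] (min_width=7, slack=8)
Line 12: ['structure', 'moon'] (min_width=14, slack=1)
Line 13: ['desert', 'been'] (min_width=11, slack=4)
Line 14: ['letter', 'fox'] (min_width=10, slack=5)
Total lines: 14

Answer: 14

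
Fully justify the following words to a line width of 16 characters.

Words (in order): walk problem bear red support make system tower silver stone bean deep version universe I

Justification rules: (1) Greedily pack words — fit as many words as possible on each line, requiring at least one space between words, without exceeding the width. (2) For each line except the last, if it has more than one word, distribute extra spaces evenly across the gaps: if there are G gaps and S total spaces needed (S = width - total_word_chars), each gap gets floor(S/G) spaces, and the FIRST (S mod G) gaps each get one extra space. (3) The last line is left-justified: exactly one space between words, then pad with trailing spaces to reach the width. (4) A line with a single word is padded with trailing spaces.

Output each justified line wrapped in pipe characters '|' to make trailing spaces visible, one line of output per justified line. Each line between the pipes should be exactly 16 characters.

Answer: |walk     problem|
|bear red support|
|make      system|
|tower     silver|
|stone  bean deep|
|version universe|
|I               |

Derivation:
Line 1: ['walk', 'problem'] (min_width=12, slack=4)
Line 2: ['bear', 'red', 'support'] (min_width=16, slack=0)
Line 3: ['make', 'system'] (min_width=11, slack=5)
Line 4: ['tower', 'silver'] (min_width=12, slack=4)
Line 5: ['stone', 'bean', 'deep'] (min_width=15, slack=1)
Line 6: ['version', 'universe'] (min_width=16, slack=0)
Line 7: ['I'] (min_width=1, slack=15)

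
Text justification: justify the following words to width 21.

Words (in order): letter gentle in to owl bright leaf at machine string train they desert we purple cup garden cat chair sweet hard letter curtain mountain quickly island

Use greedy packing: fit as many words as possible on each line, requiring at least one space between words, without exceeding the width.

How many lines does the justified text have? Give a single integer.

Line 1: ['letter', 'gentle', 'in', 'to'] (min_width=19, slack=2)
Line 2: ['owl', 'bright', 'leaf', 'at'] (min_width=18, slack=3)
Line 3: ['machine', 'string', 'train'] (min_width=20, slack=1)
Line 4: ['they', 'desert', 'we', 'purple'] (min_width=21, slack=0)
Line 5: ['cup', 'garden', 'cat', 'chair'] (min_width=20, slack=1)
Line 6: ['sweet', 'hard', 'letter'] (min_width=17, slack=4)
Line 7: ['curtain', 'mountain'] (min_width=16, slack=5)
Line 8: ['quickly', 'island'] (min_width=14, slack=7)
Total lines: 8

Answer: 8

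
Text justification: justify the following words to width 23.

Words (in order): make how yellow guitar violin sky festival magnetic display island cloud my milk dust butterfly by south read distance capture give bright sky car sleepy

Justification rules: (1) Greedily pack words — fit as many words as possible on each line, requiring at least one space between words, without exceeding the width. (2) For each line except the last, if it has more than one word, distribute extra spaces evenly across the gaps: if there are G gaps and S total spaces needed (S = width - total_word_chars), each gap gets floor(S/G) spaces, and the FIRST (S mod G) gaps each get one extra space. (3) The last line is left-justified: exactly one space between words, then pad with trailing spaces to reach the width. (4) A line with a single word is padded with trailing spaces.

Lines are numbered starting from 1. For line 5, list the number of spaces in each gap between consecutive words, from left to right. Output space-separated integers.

Line 1: ['make', 'how', 'yellow', 'guitar'] (min_width=22, slack=1)
Line 2: ['violin', 'sky', 'festival'] (min_width=19, slack=4)
Line 3: ['magnetic', 'display', 'island'] (min_width=23, slack=0)
Line 4: ['cloud', 'my', 'milk', 'dust'] (min_width=18, slack=5)
Line 5: ['butterfly', 'by', 'south', 'read'] (min_width=23, slack=0)
Line 6: ['distance', 'capture', 'give'] (min_width=21, slack=2)
Line 7: ['bright', 'sky', 'car', 'sleepy'] (min_width=21, slack=2)

Answer: 1 1 1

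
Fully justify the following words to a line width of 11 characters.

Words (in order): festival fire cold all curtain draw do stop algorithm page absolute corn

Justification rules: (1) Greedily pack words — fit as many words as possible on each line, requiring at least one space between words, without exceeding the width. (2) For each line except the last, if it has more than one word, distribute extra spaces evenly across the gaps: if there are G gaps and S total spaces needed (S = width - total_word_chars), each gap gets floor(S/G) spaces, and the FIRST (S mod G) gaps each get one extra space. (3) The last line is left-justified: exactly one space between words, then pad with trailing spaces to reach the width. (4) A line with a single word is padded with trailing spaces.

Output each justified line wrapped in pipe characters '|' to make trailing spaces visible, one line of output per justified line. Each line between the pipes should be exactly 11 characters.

Answer: |festival   |
|fire   cold|
|all curtain|
|draw     do|
|stop       |
|algorithm  |
|page       |
|absolute   |
|corn       |

Derivation:
Line 1: ['festival'] (min_width=8, slack=3)
Line 2: ['fire', 'cold'] (min_width=9, slack=2)
Line 3: ['all', 'curtain'] (min_width=11, slack=0)
Line 4: ['draw', 'do'] (min_width=7, slack=4)
Line 5: ['stop'] (min_width=4, slack=7)
Line 6: ['algorithm'] (min_width=9, slack=2)
Line 7: ['page'] (min_width=4, slack=7)
Line 8: ['absolute'] (min_width=8, slack=3)
Line 9: ['corn'] (min_width=4, slack=7)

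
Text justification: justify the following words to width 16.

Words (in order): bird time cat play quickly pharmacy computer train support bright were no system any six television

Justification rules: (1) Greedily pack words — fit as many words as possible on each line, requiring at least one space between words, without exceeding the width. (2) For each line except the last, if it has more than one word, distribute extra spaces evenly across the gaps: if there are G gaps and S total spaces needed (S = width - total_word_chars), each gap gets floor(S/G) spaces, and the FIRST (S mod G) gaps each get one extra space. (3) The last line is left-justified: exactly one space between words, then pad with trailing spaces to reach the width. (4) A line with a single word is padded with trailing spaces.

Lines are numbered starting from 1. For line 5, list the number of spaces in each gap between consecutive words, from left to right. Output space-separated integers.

Line 1: ['bird', 'time', 'cat'] (min_width=13, slack=3)
Line 2: ['play', 'quickly'] (min_width=12, slack=4)
Line 3: ['pharmacy'] (min_width=8, slack=8)
Line 4: ['computer', 'train'] (min_width=14, slack=2)
Line 5: ['support', 'bright'] (min_width=14, slack=2)
Line 6: ['were', 'no', 'system'] (min_width=14, slack=2)
Line 7: ['any', 'six'] (min_width=7, slack=9)
Line 8: ['television'] (min_width=10, slack=6)

Answer: 3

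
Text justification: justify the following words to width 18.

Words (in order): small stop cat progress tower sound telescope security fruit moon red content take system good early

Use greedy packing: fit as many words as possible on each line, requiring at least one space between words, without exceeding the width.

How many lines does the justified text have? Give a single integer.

Line 1: ['small', 'stop', 'cat'] (min_width=14, slack=4)
Line 2: ['progress', 'tower'] (min_width=14, slack=4)
Line 3: ['sound', 'telescope'] (min_width=15, slack=3)
Line 4: ['security', 'fruit'] (min_width=14, slack=4)
Line 5: ['moon', 'red', 'content'] (min_width=16, slack=2)
Line 6: ['take', 'system', 'good'] (min_width=16, slack=2)
Line 7: ['early'] (min_width=5, slack=13)
Total lines: 7

Answer: 7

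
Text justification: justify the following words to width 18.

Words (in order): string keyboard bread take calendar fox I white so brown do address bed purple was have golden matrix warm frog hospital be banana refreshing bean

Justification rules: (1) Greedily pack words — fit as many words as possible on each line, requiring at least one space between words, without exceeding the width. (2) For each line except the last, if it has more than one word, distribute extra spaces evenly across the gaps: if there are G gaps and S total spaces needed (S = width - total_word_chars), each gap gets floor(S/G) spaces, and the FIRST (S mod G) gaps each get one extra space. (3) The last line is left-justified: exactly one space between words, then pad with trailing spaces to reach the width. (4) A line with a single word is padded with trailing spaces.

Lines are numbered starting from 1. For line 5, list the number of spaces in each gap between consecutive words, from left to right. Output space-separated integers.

Line 1: ['string', 'keyboard'] (min_width=15, slack=3)
Line 2: ['bread', 'take'] (min_width=10, slack=8)
Line 3: ['calendar', 'fox', 'I'] (min_width=14, slack=4)
Line 4: ['white', 'so', 'brown', 'do'] (min_width=17, slack=1)
Line 5: ['address', 'bed', 'purple'] (min_width=18, slack=0)
Line 6: ['was', 'have', 'golden'] (min_width=15, slack=3)
Line 7: ['matrix', 'warm', 'frog'] (min_width=16, slack=2)
Line 8: ['hospital', 'be', 'banana'] (min_width=18, slack=0)
Line 9: ['refreshing', 'bean'] (min_width=15, slack=3)

Answer: 1 1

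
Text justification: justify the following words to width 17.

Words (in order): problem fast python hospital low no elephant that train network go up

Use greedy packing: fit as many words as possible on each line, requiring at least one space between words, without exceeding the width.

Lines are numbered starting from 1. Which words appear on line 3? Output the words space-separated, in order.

Line 1: ['problem', 'fast'] (min_width=12, slack=5)
Line 2: ['python', 'hospital'] (min_width=15, slack=2)
Line 3: ['low', 'no', 'elephant'] (min_width=15, slack=2)
Line 4: ['that', 'train'] (min_width=10, slack=7)
Line 5: ['network', 'go', 'up'] (min_width=13, slack=4)

Answer: low no elephant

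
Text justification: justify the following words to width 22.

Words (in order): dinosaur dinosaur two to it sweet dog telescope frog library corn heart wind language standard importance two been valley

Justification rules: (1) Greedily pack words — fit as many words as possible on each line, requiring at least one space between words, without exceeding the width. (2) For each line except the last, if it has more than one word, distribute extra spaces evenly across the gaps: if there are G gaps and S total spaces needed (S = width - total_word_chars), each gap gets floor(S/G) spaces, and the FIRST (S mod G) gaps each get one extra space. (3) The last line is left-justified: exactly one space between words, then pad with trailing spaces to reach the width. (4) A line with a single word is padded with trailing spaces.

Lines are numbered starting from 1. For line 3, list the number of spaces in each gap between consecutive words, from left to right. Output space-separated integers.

Line 1: ['dinosaur', 'dinosaur', 'two'] (min_width=21, slack=1)
Line 2: ['to', 'it', 'sweet', 'dog'] (min_width=15, slack=7)
Line 3: ['telescope', 'frog', 'library'] (min_width=22, slack=0)
Line 4: ['corn', 'heart', 'wind'] (min_width=15, slack=7)
Line 5: ['language', 'standard'] (min_width=17, slack=5)
Line 6: ['importance', 'two', 'been'] (min_width=19, slack=3)
Line 7: ['valley'] (min_width=6, slack=16)

Answer: 1 1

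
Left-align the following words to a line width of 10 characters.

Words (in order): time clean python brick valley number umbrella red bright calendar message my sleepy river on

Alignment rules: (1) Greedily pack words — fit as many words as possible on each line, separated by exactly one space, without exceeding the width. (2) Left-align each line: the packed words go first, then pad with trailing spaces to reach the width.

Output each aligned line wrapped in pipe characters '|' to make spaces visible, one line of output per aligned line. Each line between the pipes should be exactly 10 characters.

Answer: |time clean|
|python    |
|brick     |
|valley    |
|number    |
|umbrella  |
|red bright|
|calendar  |
|message my|
|sleepy    |
|river on  |

Derivation:
Line 1: ['time', 'clean'] (min_width=10, slack=0)
Line 2: ['python'] (min_width=6, slack=4)
Line 3: ['brick'] (min_width=5, slack=5)
Line 4: ['valley'] (min_width=6, slack=4)
Line 5: ['number'] (min_width=6, slack=4)
Line 6: ['umbrella'] (min_width=8, slack=2)
Line 7: ['red', 'bright'] (min_width=10, slack=0)
Line 8: ['calendar'] (min_width=8, slack=2)
Line 9: ['message', 'my'] (min_width=10, slack=0)
Line 10: ['sleepy'] (min_width=6, slack=4)
Line 11: ['river', 'on'] (min_width=8, slack=2)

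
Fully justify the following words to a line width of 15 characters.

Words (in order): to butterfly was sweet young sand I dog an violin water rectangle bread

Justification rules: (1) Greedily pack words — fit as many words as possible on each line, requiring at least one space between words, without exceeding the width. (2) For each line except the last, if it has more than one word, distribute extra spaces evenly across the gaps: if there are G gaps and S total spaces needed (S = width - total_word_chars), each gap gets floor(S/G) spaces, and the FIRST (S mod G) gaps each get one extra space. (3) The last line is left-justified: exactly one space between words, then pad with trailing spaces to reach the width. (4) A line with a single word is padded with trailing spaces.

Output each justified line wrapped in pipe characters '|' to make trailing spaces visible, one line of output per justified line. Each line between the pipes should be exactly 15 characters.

Answer: |to    butterfly|
|was sweet young|
|sand  I  dog an|
|violin    water|
|rectangle bread|

Derivation:
Line 1: ['to', 'butterfly'] (min_width=12, slack=3)
Line 2: ['was', 'sweet', 'young'] (min_width=15, slack=0)
Line 3: ['sand', 'I', 'dog', 'an'] (min_width=13, slack=2)
Line 4: ['violin', 'water'] (min_width=12, slack=3)
Line 5: ['rectangle', 'bread'] (min_width=15, slack=0)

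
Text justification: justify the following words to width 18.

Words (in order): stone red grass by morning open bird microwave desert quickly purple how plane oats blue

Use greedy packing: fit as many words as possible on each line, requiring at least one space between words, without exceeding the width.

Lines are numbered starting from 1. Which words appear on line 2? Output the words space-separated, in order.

Answer: morning open bird

Derivation:
Line 1: ['stone', 'red', 'grass', 'by'] (min_width=18, slack=0)
Line 2: ['morning', 'open', 'bird'] (min_width=17, slack=1)
Line 3: ['microwave', 'desert'] (min_width=16, slack=2)
Line 4: ['quickly', 'purple', 'how'] (min_width=18, slack=0)
Line 5: ['plane', 'oats', 'blue'] (min_width=15, slack=3)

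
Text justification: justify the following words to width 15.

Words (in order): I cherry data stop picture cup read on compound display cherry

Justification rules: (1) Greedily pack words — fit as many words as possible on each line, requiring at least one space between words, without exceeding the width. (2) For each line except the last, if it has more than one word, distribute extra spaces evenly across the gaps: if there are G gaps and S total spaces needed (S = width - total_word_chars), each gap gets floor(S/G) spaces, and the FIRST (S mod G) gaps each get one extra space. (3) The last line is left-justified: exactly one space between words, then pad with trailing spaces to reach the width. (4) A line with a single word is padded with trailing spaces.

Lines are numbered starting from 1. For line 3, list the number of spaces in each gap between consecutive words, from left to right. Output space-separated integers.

Line 1: ['I', 'cherry', 'data'] (min_width=13, slack=2)
Line 2: ['stop', 'picture'] (min_width=12, slack=3)
Line 3: ['cup', 'read', 'on'] (min_width=11, slack=4)
Line 4: ['compound'] (min_width=8, slack=7)
Line 5: ['display', 'cherry'] (min_width=14, slack=1)

Answer: 3 3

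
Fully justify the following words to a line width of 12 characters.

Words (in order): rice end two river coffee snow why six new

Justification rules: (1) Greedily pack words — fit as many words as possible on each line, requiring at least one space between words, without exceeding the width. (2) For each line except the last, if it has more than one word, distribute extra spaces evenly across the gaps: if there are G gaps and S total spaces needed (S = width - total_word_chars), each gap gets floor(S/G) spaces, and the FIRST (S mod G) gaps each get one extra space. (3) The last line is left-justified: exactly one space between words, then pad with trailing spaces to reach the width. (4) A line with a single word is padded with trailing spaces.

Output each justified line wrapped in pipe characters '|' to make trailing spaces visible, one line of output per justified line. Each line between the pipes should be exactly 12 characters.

Answer: |rice end two|
|river coffee|
|snow why six|
|new         |

Derivation:
Line 1: ['rice', 'end', 'two'] (min_width=12, slack=0)
Line 2: ['river', 'coffee'] (min_width=12, slack=0)
Line 3: ['snow', 'why', 'six'] (min_width=12, slack=0)
Line 4: ['new'] (min_width=3, slack=9)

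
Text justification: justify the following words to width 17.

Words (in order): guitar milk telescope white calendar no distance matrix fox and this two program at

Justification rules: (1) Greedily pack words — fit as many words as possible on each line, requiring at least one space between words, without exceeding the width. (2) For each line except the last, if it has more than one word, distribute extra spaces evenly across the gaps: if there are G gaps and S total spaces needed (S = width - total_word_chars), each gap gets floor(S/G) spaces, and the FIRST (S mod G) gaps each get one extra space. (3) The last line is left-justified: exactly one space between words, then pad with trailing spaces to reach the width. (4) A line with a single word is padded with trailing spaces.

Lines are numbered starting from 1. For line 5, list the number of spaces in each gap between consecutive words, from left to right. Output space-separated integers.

Answer: 2 1 1

Derivation:
Line 1: ['guitar', 'milk'] (min_width=11, slack=6)
Line 2: ['telescope', 'white'] (min_width=15, slack=2)
Line 3: ['calendar', 'no'] (min_width=11, slack=6)
Line 4: ['distance', 'matrix'] (min_width=15, slack=2)
Line 5: ['fox', 'and', 'this', 'two'] (min_width=16, slack=1)
Line 6: ['program', 'at'] (min_width=10, slack=7)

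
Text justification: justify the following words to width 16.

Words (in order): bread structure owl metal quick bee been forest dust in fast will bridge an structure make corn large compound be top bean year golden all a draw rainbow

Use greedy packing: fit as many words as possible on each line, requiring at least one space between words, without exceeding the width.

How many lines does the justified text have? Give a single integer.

Answer: 11

Derivation:
Line 1: ['bread', 'structure'] (min_width=15, slack=1)
Line 2: ['owl', 'metal', 'quick'] (min_width=15, slack=1)
Line 3: ['bee', 'been', 'forest'] (min_width=15, slack=1)
Line 4: ['dust', 'in', 'fast'] (min_width=12, slack=4)
Line 5: ['will', 'bridge', 'an'] (min_width=14, slack=2)
Line 6: ['structure', 'make'] (min_width=14, slack=2)
Line 7: ['corn', 'large'] (min_width=10, slack=6)
Line 8: ['compound', 'be', 'top'] (min_width=15, slack=1)
Line 9: ['bean', 'year', 'golden'] (min_width=16, slack=0)
Line 10: ['all', 'a', 'draw'] (min_width=10, slack=6)
Line 11: ['rainbow'] (min_width=7, slack=9)
Total lines: 11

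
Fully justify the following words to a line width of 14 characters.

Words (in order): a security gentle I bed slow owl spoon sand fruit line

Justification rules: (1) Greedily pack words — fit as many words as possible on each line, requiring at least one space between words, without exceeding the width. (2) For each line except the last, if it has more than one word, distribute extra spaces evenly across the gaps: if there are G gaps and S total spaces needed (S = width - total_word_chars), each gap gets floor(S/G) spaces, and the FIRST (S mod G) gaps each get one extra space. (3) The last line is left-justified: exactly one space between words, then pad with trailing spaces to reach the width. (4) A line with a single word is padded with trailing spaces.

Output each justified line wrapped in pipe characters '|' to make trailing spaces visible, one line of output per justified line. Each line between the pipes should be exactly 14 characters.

Answer: |a     security|
|gentle  I  bed|
|slow owl spoon|
|sand     fruit|
|line          |

Derivation:
Line 1: ['a', 'security'] (min_width=10, slack=4)
Line 2: ['gentle', 'I', 'bed'] (min_width=12, slack=2)
Line 3: ['slow', 'owl', 'spoon'] (min_width=14, slack=0)
Line 4: ['sand', 'fruit'] (min_width=10, slack=4)
Line 5: ['line'] (min_width=4, slack=10)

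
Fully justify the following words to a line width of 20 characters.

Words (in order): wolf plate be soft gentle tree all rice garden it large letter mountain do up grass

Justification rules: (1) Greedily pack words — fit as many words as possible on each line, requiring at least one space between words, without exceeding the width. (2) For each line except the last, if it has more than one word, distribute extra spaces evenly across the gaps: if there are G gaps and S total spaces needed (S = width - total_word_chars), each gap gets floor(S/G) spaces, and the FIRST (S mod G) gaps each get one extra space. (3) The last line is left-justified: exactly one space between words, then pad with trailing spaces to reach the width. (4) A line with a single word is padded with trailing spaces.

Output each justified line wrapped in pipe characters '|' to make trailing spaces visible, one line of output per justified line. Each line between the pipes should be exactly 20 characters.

Line 1: ['wolf', 'plate', 'be', 'soft'] (min_width=18, slack=2)
Line 2: ['gentle', 'tree', 'all', 'rice'] (min_width=20, slack=0)
Line 3: ['garden', 'it', 'large'] (min_width=15, slack=5)
Line 4: ['letter', 'mountain', 'do'] (min_width=18, slack=2)
Line 5: ['up', 'grass'] (min_width=8, slack=12)

Answer: |wolf  plate  be soft|
|gentle tree all rice|
|garden    it   large|
|letter  mountain  do|
|up grass            |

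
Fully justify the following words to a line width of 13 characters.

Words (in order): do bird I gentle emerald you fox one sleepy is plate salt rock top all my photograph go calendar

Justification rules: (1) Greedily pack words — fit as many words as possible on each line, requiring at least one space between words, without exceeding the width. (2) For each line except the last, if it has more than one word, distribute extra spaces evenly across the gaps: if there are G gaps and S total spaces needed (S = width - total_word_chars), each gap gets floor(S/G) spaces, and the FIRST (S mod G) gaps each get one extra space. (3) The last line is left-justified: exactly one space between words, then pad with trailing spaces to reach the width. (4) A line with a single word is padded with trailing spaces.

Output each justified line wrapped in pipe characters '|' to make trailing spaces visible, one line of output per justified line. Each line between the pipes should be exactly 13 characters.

Answer: |do   bird   I|
|gentle       |
|emerald   you|
|fox       one|
|sleepy     is|
|plate    salt|
|rock  top all|
|my photograph|
|go calendar  |

Derivation:
Line 1: ['do', 'bird', 'I'] (min_width=9, slack=4)
Line 2: ['gentle'] (min_width=6, slack=7)
Line 3: ['emerald', 'you'] (min_width=11, slack=2)
Line 4: ['fox', 'one'] (min_width=7, slack=6)
Line 5: ['sleepy', 'is'] (min_width=9, slack=4)
Line 6: ['plate', 'salt'] (min_width=10, slack=3)
Line 7: ['rock', 'top', 'all'] (min_width=12, slack=1)
Line 8: ['my', 'photograph'] (min_width=13, slack=0)
Line 9: ['go', 'calendar'] (min_width=11, slack=2)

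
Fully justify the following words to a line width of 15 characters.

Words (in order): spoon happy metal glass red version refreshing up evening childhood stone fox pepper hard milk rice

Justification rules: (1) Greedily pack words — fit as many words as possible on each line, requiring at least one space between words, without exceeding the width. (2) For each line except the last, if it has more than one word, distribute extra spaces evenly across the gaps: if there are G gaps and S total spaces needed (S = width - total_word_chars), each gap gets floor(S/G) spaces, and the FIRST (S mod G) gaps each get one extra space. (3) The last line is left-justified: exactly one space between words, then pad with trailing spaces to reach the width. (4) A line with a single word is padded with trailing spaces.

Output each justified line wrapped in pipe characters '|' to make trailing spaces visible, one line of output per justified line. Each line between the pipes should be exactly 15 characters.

Answer: |spoon     happy|
|metal glass red|
|version        |
|refreshing   up|
|evening        |
|childhood stone|
|fox pepper hard|
|milk rice      |

Derivation:
Line 1: ['spoon', 'happy'] (min_width=11, slack=4)
Line 2: ['metal', 'glass', 'red'] (min_width=15, slack=0)
Line 3: ['version'] (min_width=7, slack=8)
Line 4: ['refreshing', 'up'] (min_width=13, slack=2)
Line 5: ['evening'] (min_width=7, slack=8)
Line 6: ['childhood', 'stone'] (min_width=15, slack=0)
Line 7: ['fox', 'pepper', 'hard'] (min_width=15, slack=0)
Line 8: ['milk', 'rice'] (min_width=9, slack=6)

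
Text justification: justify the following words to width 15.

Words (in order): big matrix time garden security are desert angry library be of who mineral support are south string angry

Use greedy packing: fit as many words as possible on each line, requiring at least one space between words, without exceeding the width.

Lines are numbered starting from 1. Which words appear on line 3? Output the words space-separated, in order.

Line 1: ['big', 'matrix', 'time'] (min_width=15, slack=0)
Line 2: ['garden', 'security'] (min_width=15, slack=0)
Line 3: ['are', 'desert'] (min_width=10, slack=5)
Line 4: ['angry', 'library'] (min_width=13, slack=2)
Line 5: ['be', 'of', 'who'] (min_width=9, slack=6)
Line 6: ['mineral', 'support'] (min_width=15, slack=0)
Line 7: ['are', 'south'] (min_width=9, slack=6)
Line 8: ['string', 'angry'] (min_width=12, slack=3)

Answer: are desert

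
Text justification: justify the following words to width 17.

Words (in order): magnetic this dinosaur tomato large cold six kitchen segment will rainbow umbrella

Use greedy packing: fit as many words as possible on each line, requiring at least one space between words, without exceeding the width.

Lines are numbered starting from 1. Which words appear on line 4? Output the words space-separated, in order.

Answer: kitchen segment

Derivation:
Line 1: ['magnetic', 'this'] (min_width=13, slack=4)
Line 2: ['dinosaur', 'tomato'] (min_width=15, slack=2)
Line 3: ['large', 'cold', 'six'] (min_width=14, slack=3)
Line 4: ['kitchen', 'segment'] (min_width=15, slack=2)
Line 5: ['will', 'rainbow'] (min_width=12, slack=5)
Line 6: ['umbrella'] (min_width=8, slack=9)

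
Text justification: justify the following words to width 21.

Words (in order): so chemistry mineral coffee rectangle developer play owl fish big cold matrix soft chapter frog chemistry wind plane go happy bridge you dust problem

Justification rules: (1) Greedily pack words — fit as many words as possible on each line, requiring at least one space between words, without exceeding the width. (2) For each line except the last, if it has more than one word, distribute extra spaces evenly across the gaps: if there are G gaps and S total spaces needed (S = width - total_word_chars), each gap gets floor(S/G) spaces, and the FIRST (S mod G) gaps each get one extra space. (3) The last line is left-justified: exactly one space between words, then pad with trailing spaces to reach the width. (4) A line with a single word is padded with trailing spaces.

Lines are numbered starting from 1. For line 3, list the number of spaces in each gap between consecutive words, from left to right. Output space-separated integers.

Answer: 3 2

Derivation:
Line 1: ['so', 'chemistry', 'mineral'] (min_width=20, slack=1)
Line 2: ['coffee', 'rectangle'] (min_width=16, slack=5)
Line 3: ['developer', 'play', 'owl'] (min_width=18, slack=3)
Line 4: ['fish', 'big', 'cold', 'matrix'] (min_width=20, slack=1)
Line 5: ['soft', 'chapter', 'frog'] (min_width=17, slack=4)
Line 6: ['chemistry', 'wind', 'plane'] (min_width=20, slack=1)
Line 7: ['go', 'happy', 'bridge', 'you'] (min_width=19, slack=2)
Line 8: ['dust', 'problem'] (min_width=12, slack=9)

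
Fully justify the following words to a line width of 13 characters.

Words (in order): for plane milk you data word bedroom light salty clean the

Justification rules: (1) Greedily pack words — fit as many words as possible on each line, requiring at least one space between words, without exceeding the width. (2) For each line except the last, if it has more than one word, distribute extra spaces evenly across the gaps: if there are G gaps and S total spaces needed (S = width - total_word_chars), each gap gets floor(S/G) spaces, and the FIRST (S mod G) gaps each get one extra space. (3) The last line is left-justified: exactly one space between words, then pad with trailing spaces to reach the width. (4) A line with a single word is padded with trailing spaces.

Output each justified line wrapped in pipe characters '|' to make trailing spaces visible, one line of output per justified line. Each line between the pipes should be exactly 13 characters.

Line 1: ['for', 'plane'] (min_width=9, slack=4)
Line 2: ['milk', 'you', 'data'] (min_width=13, slack=0)
Line 3: ['word', 'bedroom'] (min_width=12, slack=1)
Line 4: ['light', 'salty'] (min_width=11, slack=2)
Line 5: ['clean', 'the'] (min_width=9, slack=4)

Answer: |for     plane|
|milk you data|
|word  bedroom|
|light   salty|
|clean the    |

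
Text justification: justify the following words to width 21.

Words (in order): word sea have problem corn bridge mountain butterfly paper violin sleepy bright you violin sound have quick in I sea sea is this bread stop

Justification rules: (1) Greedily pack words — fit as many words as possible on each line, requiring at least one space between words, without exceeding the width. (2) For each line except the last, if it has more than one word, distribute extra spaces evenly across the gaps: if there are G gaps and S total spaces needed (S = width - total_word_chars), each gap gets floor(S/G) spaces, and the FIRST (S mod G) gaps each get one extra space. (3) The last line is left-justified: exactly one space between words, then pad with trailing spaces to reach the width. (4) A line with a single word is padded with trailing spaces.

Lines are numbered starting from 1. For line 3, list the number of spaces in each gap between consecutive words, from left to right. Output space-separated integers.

Answer: 7

Derivation:
Line 1: ['word', 'sea', 'have', 'problem'] (min_width=21, slack=0)
Line 2: ['corn', 'bridge', 'mountain'] (min_width=20, slack=1)
Line 3: ['butterfly', 'paper'] (min_width=15, slack=6)
Line 4: ['violin', 'sleepy', 'bright'] (min_width=20, slack=1)
Line 5: ['you', 'violin', 'sound', 'have'] (min_width=21, slack=0)
Line 6: ['quick', 'in', 'I', 'sea', 'sea', 'is'] (min_width=21, slack=0)
Line 7: ['this', 'bread', 'stop'] (min_width=15, slack=6)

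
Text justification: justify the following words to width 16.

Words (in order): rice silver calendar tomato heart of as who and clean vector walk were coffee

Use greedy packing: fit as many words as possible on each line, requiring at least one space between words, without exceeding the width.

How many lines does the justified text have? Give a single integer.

Answer: 5

Derivation:
Line 1: ['rice', 'silver'] (min_width=11, slack=5)
Line 2: ['calendar', 'tomato'] (min_width=15, slack=1)
Line 3: ['heart', 'of', 'as', 'who'] (min_width=15, slack=1)
Line 4: ['and', 'clean', 'vector'] (min_width=16, slack=0)
Line 5: ['walk', 'were', 'coffee'] (min_width=16, slack=0)
Total lines: 5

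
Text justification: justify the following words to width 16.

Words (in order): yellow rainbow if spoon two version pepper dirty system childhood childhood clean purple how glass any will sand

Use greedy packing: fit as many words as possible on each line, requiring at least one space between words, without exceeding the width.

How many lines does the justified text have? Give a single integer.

Line 1: ['yellow', 'rainbow'] (min_width=14, slack=2)
Line 2: ['if', 'spoon', 'two'] (min_width=12, slack=4)
Line 3: ['version', 'pepper'] (min_width=14, slack=2)
Line 4: ['dirty', 'system'] (min_width=12, slack=4)
Line 5: ['childhood'] (min_width=9, slack=7)
Line 6: ['childhood', 'clean'] (min_width=15, slack=1)
Line 7: ['purple', 'how', 'glass'] (min_width=16, slack=0)
Line 8: ['any', 'will', 'sand'] (min_width=13, slack=3)
Total lines: 8

Answer: 8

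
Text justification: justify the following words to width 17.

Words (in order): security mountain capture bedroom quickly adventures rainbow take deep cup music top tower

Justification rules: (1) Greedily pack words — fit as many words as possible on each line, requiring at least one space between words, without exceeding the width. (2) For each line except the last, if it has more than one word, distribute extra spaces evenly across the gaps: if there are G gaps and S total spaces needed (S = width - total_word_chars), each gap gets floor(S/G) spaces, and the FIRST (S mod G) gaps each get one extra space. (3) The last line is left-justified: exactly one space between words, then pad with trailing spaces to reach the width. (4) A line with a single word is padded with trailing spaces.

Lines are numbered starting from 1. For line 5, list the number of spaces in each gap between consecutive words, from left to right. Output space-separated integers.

Line 1: ['security', 'mountain'] (min_width=17, slack=0)
Line 2: ['capture', 'bedroom'] (min_width=15, slack=2)
Line 3: ['quickly'] (min_width=7, slack=10)
Line 4: ['adventures'] (min_width=10, slack=7)
Line 5: ['rainbow', 'take', 'deep'] (min_width=17, slack=0)
Line 6: ['cup', 'music', 'top'] (min_width=13, slack=4)
Line 7: ['tower'] (min_width=5, slack=12)

Answer: 1 1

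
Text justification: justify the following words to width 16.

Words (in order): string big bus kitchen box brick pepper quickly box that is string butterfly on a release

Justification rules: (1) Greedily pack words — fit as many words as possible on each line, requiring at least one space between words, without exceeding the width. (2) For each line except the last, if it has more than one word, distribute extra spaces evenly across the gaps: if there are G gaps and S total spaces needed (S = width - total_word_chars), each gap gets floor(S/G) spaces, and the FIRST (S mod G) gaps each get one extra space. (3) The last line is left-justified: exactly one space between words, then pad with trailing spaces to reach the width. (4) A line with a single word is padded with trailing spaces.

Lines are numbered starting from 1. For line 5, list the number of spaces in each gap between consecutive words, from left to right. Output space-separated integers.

Line 1: ['string', 'big', 'bus'] (min_width=14, slack=2)
Line 2: ['kitchen', 'box'] (min_width=11, slack=5)
Line 3: ['brick', 'pepper'] (min_width=12, slack=4)
Line 4: ['quickly', 'box', 'that'] (min_width=16, slack=0)
Line 5: ['is', 'string'] (min_width=9, slack=7)
Line 6: ['butterfly', 'on', 'a'] (min_width=14, slack=2)
Line 7: ['release'] (min_width=7, slack=9)

Answer: 8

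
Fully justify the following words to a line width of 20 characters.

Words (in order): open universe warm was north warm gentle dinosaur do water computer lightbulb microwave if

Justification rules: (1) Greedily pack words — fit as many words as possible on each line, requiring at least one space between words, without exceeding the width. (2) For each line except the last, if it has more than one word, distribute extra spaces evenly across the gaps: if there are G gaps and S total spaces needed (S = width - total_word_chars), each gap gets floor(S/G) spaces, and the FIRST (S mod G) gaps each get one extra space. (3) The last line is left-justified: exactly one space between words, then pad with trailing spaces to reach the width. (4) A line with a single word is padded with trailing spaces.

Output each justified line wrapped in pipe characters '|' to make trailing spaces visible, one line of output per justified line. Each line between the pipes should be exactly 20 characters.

Answer: |open  universe  warm|
|was    north    warm|
|gentle  dinosaur  do|
|water       computer|
|lightbulb  microwave|
|if                  |

Derivation:
Line 1: ['open', 'universe', 'warm'] (min_width=18, slack=2)
Line 2: ['was', 'north', 'warm'] (min_width=14, slack=6)
Line 3: ['gentle', 'dinosaur', 'do'] (min_width=18, slack=2)
Line 4: ['water', 'computer'] (min_width=14, slack=6)
Line 5: ['lightbulb', 'microwave'] (min_width=19, slack=1)
Line 6: ['if'] (min_width=2, slack=18)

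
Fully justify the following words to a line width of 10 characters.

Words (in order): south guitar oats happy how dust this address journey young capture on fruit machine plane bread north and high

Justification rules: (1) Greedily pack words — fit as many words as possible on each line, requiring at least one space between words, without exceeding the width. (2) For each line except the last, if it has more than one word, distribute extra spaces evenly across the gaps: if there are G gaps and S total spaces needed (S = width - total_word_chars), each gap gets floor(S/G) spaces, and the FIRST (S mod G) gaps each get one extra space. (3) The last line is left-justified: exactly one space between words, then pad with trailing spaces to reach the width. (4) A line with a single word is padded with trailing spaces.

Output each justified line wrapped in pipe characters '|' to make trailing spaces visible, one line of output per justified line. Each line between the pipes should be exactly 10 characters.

Answer: |south     |
|guitar    |
|oats happy|
|how   dust|
|this      |
|address   |
|journey   |
|young     |
|capture on|
|fruit     |
|machine   |
|plane     |
|bread     |
|north  and|
|high      |

Derivation:
Line 1: ['south'] (min_width=5, slack=5)
Line 2: ['guitar'] (min_width=6, slack=4)
Line 3: ['oats', 'happy'] (min_width=10, slack=0)
Line 4: ['how', 'dust'] (min_width=8, slack=2)
Line 5: ['this'] (min_width=4, slack=6)
Line 6: ['address'] (min_width=7, slack=3)
Line 7: ['journey'] (min_width=7, slack=3)
Line 8: ['young'] (min_width=5, slack=5)
Line 9: ['capture', 'on'] (min_width=10, slack=0)
Line 10: ['fruit'] (min_width=5, slack=5)
Line 11: ['machine'] (min_width=7, slack=3)
Line 12: ['plane'] (min_width=5, slack=5)
Line 13: ['bread'] (min_width=5, slack=5)
Line 14: ['north', 'and'] (min_width=9, slack=1)
Line 15: ['high'] (min_width=4, slack=6)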